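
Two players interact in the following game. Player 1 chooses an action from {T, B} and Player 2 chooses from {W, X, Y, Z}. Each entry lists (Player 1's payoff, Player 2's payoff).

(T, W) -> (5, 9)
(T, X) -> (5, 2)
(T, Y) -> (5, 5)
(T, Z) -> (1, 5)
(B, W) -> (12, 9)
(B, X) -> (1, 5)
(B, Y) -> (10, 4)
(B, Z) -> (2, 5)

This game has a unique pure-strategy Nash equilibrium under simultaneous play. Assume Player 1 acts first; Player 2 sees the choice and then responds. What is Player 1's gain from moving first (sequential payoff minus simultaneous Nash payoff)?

0

Solve by backward induction (Player 1 leads).
- T: Player 2 compares 9, 2, 5, 5 and picks W; Player 1 would get 5.
- B: Player 2 compares 9, 5, 4, 5 and picks W; Player 1 would get 12.
Player 1's induced payoffs are 5, 12, so Player 1 commits to B. Subgame-perfect outcome: (B, W) with payoffs (12, 9).
For the simultaneous game, intersect best replies.
Player 1's best replies: W→B; X→T; Y→B; Z→B.
Player 2's best replies: T→W; B→W.
Only (B, W) has each player best-responding; Nash payoffs (12, 9).
Player 1's commitment gain: 12 − 12 = 0.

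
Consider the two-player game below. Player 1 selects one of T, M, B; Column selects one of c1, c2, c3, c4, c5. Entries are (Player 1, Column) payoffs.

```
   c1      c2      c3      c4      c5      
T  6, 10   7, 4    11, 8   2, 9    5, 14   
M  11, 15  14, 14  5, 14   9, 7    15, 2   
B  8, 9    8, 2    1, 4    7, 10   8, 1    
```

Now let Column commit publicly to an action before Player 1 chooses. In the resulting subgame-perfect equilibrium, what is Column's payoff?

15

Work backward from Player 1's decision.
- c1: BR = M, leader payoff 15.
- c2: BR = M, leader payoff 14.
- c3: BR = T, leader payoff 8.
- c4: BR = M, leader payoff 7.
- c5: BR = M, leader payoff 2.
Column's induced payoffs are 15, 14, 8, 7, 2, so Column commits to c1. Subgame-perfect outcome: (M, c1) with payoffs (11, 15).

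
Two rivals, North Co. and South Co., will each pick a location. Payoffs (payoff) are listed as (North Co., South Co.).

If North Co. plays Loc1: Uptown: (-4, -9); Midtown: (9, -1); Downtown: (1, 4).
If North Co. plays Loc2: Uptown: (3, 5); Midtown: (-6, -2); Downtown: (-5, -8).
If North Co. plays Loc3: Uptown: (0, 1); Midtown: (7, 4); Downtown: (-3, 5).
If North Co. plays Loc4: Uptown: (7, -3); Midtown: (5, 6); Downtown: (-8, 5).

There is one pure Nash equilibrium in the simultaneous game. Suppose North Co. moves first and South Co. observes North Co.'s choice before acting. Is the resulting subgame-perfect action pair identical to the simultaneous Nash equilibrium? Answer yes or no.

Backward induction with North Co. moving first.
- Loc1: BR = Downtown, leader payoff 1.
- Loc2: BR = Uptown, leader payoff 3.
- Loc3: BR = Downtown, leader payoff -3.
- Loc4: BR = Midtown, leader payoff 5.
Among 1, 3, -3, 5, the best is 5 at Loc4. Subgame-perfect outcome: (Loc4, Midtown) with payoffs (5, 6).
Under simultaneous play:
North Co.'s best replies: Uptown→Loc4; Midtown→Loc1; Downtown→Loc1.
South Co.'s best replies: Loc1→Downtown; Loc2→Uptown; Loc3→Downtown; Loc4→Midtown.
Only (Loc1, Downtown) has each player best-responding; Nash payoffs (1, 4).
Sequential outcome (Loc4, Midtown) differs from the Nash profile (Loc1, Downtown).

no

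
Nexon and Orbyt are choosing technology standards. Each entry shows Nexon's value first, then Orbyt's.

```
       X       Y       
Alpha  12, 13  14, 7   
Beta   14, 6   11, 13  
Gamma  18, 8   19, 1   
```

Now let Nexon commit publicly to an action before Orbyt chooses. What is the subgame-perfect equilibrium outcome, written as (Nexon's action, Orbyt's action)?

Work backward from Orbyt's decision.
- Alpha → Orbyt plays X (best of 13, 7); Nexon gets 12.
- Beta → Orbyt plays Y (best of 6, 13); Nexon gets 11.
- Gamma → Orbyt plays X (best of 8, 1); Nexon gets 18.
Maximizing over 12, 11, 18, Nexon chooses Gamma. Subgame-perfect outcome: (Gamma, X) with payoffs (18, 8).

(Gamma, X)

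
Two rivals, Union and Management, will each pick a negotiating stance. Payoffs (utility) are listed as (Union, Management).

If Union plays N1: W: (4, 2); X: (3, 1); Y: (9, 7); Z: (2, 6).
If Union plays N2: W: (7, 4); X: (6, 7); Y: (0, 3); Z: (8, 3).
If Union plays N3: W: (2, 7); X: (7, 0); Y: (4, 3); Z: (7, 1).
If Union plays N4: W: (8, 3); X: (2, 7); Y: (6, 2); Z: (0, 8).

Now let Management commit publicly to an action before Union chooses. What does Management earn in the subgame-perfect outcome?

7

Backward induction with Management moving first.
- W: BR = N4, leader payoff 3.
- X: BR = N3, leader payoff 0.
- Y: BR = N1, leader payoff 7.
- Z: BR = N2, leader payoff 3.
Management's induced payoffs are 3, 0, 7, 3, so Management commits to Y. Subgame-perfect outcome: (N1, Y) with payoffs (9, 7).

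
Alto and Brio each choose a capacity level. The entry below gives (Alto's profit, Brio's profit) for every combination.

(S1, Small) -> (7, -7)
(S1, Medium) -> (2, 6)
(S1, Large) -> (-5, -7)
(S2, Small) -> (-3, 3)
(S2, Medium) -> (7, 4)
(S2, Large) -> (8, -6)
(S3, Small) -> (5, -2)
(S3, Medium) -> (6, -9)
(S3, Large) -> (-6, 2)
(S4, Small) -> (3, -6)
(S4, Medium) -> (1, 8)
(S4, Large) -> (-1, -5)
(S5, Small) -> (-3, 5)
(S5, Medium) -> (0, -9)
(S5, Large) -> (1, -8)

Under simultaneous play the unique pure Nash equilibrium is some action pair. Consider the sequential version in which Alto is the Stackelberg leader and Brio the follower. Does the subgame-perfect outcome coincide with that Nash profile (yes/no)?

Solve by backward induction (Alto leads).
- S1: BR = Medium, leader payoff 2.
- S2: BR = Medium, leader payoff 7.
- S3: BR = Large, leader payoff -6.
- S4: BR = Medium, leader payoff 1.
- S5: BR = Small, leader payoff -3.
Among 2, 7, -6, 1, -3, the best is 7 at S2. Subgame-perfect outcome: (S2, Medium) with payoffs (7, 4).
Under simultaneous play:
Alto's best replies: Small→S1; Medium→S2; Large→S2.
Brio's best replies: S1→Medium; S2→Medium; S3→Large; S4→Medium; S5→Small.
The unique mutual best reply is (S2, Medium), giving (7, 4).
Sequential outcome (S2, Medium) coincides with the Nash profile (S2, Medium).

yes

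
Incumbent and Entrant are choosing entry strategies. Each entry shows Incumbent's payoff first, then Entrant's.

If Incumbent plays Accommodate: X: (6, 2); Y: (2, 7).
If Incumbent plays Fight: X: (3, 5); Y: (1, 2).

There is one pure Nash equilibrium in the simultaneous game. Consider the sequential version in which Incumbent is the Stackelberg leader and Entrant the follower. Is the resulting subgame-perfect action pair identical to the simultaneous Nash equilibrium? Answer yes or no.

no

Backward induction with Incumbent moving first.
- Accommodate: Entrant compares 2, 7 and picks Y; Incumbent would get 2.
- Fight: Entrant compares 5, 2 and picks X; Incumbent would get 3.
Among 2, 3, the best is 3 at Fight. Subgame-perfect outcome: (Fight, X) with payoffs (3, 5).
Now find the simultaneous Nash equilibrium.
Incumbent's best replies: X→Accommodate; Y→Accommodate.
Entrant's best replies: Accommodate→Y; Fight→X.
Only (Accommodate, Y) has each player best-responding; Nash payoffs (2, 7).
Sequential outcome (Fight, X) differs from the Nash profile (Accommodate, Y).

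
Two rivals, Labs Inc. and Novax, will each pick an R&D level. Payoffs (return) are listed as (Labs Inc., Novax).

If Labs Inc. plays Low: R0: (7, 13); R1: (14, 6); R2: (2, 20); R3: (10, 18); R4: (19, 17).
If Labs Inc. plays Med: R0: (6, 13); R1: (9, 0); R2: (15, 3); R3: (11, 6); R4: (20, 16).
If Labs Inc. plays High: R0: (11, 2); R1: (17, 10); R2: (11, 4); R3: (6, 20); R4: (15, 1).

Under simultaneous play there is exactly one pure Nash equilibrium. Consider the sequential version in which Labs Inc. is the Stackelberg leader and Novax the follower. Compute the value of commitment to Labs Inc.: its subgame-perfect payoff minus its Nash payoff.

0

Solve by backward induction (Labs Inc. leads).
- Low → Novax plays R2 (best of 13, 6, 20, 18, 17); Labs Inc. gets 2.
- Med → Novax plays R4 (best of 13, 0, 3, 6, 16); Labs Inc. gets 20.
- High → Novax plays R3 (best of 2, 10, 4, 20, 1); Labs Inc. gets 6.
Maximizing over 2, 20, 6, Labs Inc. chooses Med. Subgame-perfect outcome: (Med, R4) with payoffs (20, 16).
Under simultaneous play:
Labs Inc.'s best replies: R0→High; R1→High; R2→Med; R3→Med; R4→Med.
Novax's best replies: Low→R2; Med→R4; High→R3.
Only (Med, R4) has each player best-responding; Nash payoffs (20, 16).
Labs Inc.'s commitment gain: 20 − 20 = 0.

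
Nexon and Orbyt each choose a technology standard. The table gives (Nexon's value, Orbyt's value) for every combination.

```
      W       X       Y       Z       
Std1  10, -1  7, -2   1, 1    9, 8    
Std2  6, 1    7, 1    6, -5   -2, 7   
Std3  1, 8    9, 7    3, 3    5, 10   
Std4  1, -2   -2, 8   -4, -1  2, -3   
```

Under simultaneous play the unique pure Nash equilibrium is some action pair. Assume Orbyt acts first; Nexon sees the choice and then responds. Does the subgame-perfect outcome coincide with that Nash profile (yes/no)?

Backward induction with Orbyt moving first.
- W: Nexon compares 10, 6, 1, 1 and picks Std1; Orbyt would get -1.
- X: Nexon compares 7, 7, 9, -2 and picks Std3; Orbyt would get 7.
- Y: Nexon compares 1, 6, 3, -4 and picks Std2; Orbyt would get -5.
- Z: Nexon compares 9, -2, 5, 2 and picks Std1; Orbyt would get 8.
Orbyt's induced payoffs are -1, 7, -5, 8, so Orbyt commits to Z. Subgame-perfect outcome: (Std1, Z) with payoffs (9, 8).
For the simultaneous game, intersect best replies.
Nexon's best replies: W→Std1; X→Std3; Y→Std2; Z→Std1.
Orbyt's best replies: Std1→Z; Std2→Z; Std3→Z; Std4→X.
Only (Std1, Z) has each player best-responding; Nash payoffs (9, 8).
Sequential outcome (Std1, Z) coincides with the Nash profile (Std1, Z).

yes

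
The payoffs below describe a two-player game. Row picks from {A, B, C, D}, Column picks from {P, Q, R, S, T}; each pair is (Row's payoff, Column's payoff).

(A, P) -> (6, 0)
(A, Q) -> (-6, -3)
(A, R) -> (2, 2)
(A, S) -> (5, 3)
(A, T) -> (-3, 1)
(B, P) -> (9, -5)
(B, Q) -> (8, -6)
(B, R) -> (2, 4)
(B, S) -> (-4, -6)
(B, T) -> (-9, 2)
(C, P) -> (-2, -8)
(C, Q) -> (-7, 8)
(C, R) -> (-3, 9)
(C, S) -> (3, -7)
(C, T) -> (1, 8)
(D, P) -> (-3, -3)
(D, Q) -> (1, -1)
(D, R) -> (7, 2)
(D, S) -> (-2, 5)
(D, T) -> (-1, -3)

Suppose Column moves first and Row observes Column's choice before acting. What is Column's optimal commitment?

T

Work backward from Row's decision.
- P: BR = B, leader payoff -5.
- Q: BR = B, leader payoff -6.
- R: BR = D, leader payoff 2.
- S: BR = A, leader payoff 3.
- T: BR = C, leader payoff 8.
Among -5, -6, 2, 3, 8, the best is 8 at T. Subgame-perfect outcome: (C, T) with payoffs (1, 8).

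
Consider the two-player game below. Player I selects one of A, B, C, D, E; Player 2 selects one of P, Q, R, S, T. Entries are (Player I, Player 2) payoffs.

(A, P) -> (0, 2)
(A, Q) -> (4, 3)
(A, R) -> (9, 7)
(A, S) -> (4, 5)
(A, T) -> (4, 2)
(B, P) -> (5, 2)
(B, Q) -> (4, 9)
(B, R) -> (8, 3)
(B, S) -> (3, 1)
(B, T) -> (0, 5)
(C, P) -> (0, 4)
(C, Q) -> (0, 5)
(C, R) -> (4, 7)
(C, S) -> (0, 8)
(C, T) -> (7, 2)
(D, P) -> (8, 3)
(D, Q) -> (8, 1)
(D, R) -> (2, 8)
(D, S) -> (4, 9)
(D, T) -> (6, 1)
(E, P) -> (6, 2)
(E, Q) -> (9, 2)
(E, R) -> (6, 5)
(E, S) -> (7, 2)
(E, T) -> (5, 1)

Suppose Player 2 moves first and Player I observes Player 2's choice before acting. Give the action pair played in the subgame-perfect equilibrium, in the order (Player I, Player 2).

(A, R)

Backward induction with Player 2 moving first.
- P → Player I plays D (best of 0, 5, 0, 8, 6); Player 2 gets 3.
- Q → Player I plays E (best of 4, 4, 0, 8, 9); Player 2 gets 2.
- R → Player I plays A (best of 9, 8, 4, 2, 6); Player 2 gets 7.
- S → Player I plays E (best of 4, 3, 0, 4, 7); Player 2 gets 2.
- T → Player I plays C (best of 4, 0, 7, 6, 5); Player 2 gets 2.
Among 3, 2, 7, 2, 2, the best is 7 at R. Subgame-perfect outcome: (A, R) with payoffs (9, 7).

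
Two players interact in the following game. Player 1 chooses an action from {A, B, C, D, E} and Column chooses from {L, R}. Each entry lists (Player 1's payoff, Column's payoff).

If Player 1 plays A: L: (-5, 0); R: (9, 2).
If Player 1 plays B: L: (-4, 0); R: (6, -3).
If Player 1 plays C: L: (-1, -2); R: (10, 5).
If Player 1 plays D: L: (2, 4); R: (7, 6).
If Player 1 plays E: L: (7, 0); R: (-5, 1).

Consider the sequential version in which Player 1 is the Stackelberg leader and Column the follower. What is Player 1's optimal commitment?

Backward induction with Player 1 moving first.
- A: BR = R, leader payoff 9.
- B: BR = L, leader payoff -4.
- C: BR = R, leader payoff 10.
- D: BR = R, leader payoff 7.
- E: BR = R, leader payoff -5.
Player 1's induced payoffs are 9, -4, 10, 7, -5, so Player 1 commits to C. Subgame-perfect outcome: (C, R) with payoffs (10, 5).

C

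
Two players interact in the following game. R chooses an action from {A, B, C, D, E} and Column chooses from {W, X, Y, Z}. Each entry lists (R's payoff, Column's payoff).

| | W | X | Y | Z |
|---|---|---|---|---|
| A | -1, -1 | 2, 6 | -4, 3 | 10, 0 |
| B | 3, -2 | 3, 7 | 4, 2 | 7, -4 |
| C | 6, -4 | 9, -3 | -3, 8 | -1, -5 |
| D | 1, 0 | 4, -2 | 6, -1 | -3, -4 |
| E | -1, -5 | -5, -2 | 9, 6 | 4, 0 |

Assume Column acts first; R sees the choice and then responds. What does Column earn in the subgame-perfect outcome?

6

Backward induction with Column moving first.
- W: R compares -1, 3, 6, 1, -1 and picks C; Column would get -4.
- X: R compares 2, 3, 9, 4, -5 and picks C; Column would get -3.
- Y: R compares -4, 4, -3, 6, 9 and picks E; Column would get 6.
- Z: R compares 10, 7, -1, -3, 4 and picks A; Column would get 0.
Column's induced payoffs are -4, -3, 6, 0, so Column commits to Y. Subgame-perfect outcome: (E, Y) with payoffs (9, 6).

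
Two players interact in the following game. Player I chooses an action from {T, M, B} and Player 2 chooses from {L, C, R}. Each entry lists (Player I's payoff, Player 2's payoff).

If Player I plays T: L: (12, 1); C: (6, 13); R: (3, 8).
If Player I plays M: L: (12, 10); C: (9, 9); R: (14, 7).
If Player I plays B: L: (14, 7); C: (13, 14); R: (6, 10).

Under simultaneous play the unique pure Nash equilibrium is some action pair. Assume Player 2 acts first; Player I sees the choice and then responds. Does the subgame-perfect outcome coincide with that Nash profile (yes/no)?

Solve by backward induction (Player 2 leads).
- L: BR = B, leader payoff 7.
- C: BR = B, leader payoff 14.
- R: BR = M, leader payoff 7.
Maximizing over 7, 14, 7, Player 2 chooses C. Subgame-perfect outcome: (B, C) with payoffs (13, 14).
Under simultaneous play:
Player I's best replies: L→B; C→B; R→M.
Player 2's best replies: T→C; M→L; B→C.
Only (B, C) has each player best-responding; Nash payoffs (13, 14).
Sequential outcome (B, C) coincides with the Nash profile (B, C).

yes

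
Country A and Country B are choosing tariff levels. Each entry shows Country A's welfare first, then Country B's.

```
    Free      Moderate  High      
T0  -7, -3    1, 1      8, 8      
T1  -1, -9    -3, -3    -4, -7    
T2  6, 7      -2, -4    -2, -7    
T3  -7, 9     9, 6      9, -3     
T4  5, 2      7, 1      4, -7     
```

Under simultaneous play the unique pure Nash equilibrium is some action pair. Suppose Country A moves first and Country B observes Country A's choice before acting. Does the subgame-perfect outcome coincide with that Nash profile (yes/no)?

Work backward from Country B's decision.
- T0: Country B compares -3, 1, 8 and picks High; Country A would get 8.
- T1: Country B compares -9, -3, -7 and picks Moderate; Country A would get -3.
- T2: Country B compares 7, -4, -7 and picks Free; Country A would get 6.
- T3: Country B compares 9, 6, -3 and picks Free; Country A would get -7.
- T4: Country B compares 2, 1, -7 and picks Free; Country A would get 5.
Country A's induced payoffs are 8, -3, 6, -7, 5, so Country A commits to T0. Subgame-perfect outcome: (T0, High) with payoffs (8, 8).
Now find the simultaneous Nash equilibrium.
Country A's best replies: Free→T2; Moderate→T3; High→T3.
Country B's best replies: T0→High; T1→Moderate; T2→Free; T3→Free; T4→Free.
The unique mutual best reply is (T2, Free), giving (6, 7).
Sequential outcome (T0, High) differs from the Nash profile (T2, Free).

no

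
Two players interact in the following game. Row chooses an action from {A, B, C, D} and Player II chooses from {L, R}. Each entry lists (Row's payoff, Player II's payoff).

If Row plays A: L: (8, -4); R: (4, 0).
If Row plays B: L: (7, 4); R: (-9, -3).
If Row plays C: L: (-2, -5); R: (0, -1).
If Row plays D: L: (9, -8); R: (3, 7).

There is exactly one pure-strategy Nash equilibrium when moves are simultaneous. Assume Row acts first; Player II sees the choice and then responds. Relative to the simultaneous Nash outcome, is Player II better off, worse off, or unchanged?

Player II best-responds to each possible Row move:
- A: BR = R, leader payoff 4.
- B: BR = L, leader payoff 7.
- C: BR = R, leader payoff 0.
- D: BR = R, leader payoff 3.
Among 4, 7, 0, 3, the best is 7 at B. Subgame-perfect outcome: (B, L) with payoffs (7, 4).
Under simultaneous play:
Row's best replies: L→D; R→A.
Player II's best replies: A→R; B→L; C→R; D→R.
Only (A, R) has each player best-responding; Nash payoffs (4, 0).
Player II earns 4 sequentially versus 0 at the Nash outcome: better off.

better off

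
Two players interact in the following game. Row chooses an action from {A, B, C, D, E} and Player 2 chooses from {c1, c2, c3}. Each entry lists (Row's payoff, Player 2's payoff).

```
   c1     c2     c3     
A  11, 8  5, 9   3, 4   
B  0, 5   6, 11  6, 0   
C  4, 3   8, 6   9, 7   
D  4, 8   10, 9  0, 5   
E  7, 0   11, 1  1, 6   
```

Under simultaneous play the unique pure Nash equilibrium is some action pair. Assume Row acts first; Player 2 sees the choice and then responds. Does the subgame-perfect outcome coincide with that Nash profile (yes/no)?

no

Backward induction with Row moving first.
- A → Player 2 plays c2 (best of 8, 9, 4); Row gets 5.
- B → Player 2 plays c2 (best of 5, 11, 0); Row gets 6.
- C → Player 2 plays c3 (best of 3, 6, 7); Row gets 9.
- D → Player 2 plays c2 (best of 8, 9, 5); Row gets 10.
- E → Player 2 plays c3 (best of 0, 1, 6); Row gets 1.
Among 5, 6, 9, 10, 1, the best is 10 at D. Subgame-perfect outcome: (D, c2) with payoffs (10, 9).
Under simultaneous play:
Row's best replies: c1→A; c2→E; c3→C.
Player 2's best replies: A→c2; B→c2; C→c3; D→c2; E→c3.
The unique mutual best reply is (C, c3), giving (9, 7).
Sequential outcome (D, c2) differs from the Nash profile (C, c3).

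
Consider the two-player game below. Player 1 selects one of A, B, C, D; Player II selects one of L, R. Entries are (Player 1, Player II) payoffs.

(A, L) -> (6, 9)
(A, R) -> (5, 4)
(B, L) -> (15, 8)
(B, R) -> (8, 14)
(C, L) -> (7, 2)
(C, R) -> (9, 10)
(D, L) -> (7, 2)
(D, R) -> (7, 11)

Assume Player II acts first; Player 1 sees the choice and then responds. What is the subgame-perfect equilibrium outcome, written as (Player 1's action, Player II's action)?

(C, R)

Player 1 best-responds to each possible Player II move:
- L: BR = B, leader payoff 8.
- R: BR = C, leader payoff 10.
Maximizing over 8, 10, Player II chooses R. Subgame-perfect outcome: (C, R) with payoffs (9, 10).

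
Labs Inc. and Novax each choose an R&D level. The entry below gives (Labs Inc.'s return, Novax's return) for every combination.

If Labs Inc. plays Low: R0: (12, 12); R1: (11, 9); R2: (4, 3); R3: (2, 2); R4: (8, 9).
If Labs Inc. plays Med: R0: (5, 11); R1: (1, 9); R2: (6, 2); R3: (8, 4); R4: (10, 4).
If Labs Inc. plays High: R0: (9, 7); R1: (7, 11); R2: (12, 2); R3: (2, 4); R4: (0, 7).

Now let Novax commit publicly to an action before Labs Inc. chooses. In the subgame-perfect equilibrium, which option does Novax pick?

R0

Backward induction with Novax moving first.
- R0: BR = Low, leader payoff 12.
- R1: BR = Low, leader payoff 9.
- R2: BR = High, leader payoff 2.
- R3: BR = Med, leader payoff 4.
- R4: BR = Med, leader payoff 4.
Novax's induced payoffs are 12, 9, 2, 4, 4, so Novax commits to R0. Subgame-perfect outcome: (Low, R0) with payoffs (12, 12).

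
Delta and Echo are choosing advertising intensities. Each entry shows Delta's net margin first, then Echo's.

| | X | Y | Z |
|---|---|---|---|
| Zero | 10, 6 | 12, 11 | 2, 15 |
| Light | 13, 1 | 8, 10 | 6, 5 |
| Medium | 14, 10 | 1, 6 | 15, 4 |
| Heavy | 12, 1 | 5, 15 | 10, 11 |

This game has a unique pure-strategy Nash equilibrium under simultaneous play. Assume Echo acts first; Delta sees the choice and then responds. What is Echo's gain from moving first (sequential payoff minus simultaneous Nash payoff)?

1

Delta best-responds to each possible Echo move:
- X: Delta compares 10, 13, 14, 12 and picks Medium; Echo would get 10.
- Y: Delta compares 12, 8, 1, 5 and picks Zero; Echo would get 11.
- Z: Delta compares 2, 6, 15, 10 and picks Medium; Echo would get 4.
Maximizing over 10, 11, 4, Echo chooses Y. Subgame-perfect outcome: (Zero, Y) with payoffs (12, 11).
For the simultaneous game, intersect best replies.
Delta's best replies: X→Medium; Y→Zero; Z→Medium.
Echo's best replies: Zero→Z; Light→Y; Medium→X; Heavy→Y.
The unique mutual best reply is (Medium, X), giving (14, 10).
Echo's commitment gain: 11 − 10 = 1.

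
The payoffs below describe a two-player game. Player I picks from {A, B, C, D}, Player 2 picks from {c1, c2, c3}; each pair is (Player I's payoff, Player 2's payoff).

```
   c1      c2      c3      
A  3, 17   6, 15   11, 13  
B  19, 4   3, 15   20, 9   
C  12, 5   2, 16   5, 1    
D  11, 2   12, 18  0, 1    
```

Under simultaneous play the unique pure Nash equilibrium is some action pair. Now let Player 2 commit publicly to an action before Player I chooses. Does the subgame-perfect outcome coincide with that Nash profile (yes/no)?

yes

Work backward from Player I's decision.
- c1: BR = B, leader payoff 4.
- c2: BR = D, leader payoff 18.
- c3: BR = B, leader payoff 9.
Among 4, 18, 9, the best is 18 at c2. Subgame-perfect outcome: (D, c2) with payoffs (12, 18).
Now find the simultaneous Nash equilibrium.
Player I's best replies: c1→B; c2→D; c3→B.
Player 2's best replies: A→c1; B→c2; C→c2; D→c2.
The unique mutual best reply is (D, c2), giving (12, 18).
Sequential outcome (D, c2) coincides with the Nash profile (D, c2).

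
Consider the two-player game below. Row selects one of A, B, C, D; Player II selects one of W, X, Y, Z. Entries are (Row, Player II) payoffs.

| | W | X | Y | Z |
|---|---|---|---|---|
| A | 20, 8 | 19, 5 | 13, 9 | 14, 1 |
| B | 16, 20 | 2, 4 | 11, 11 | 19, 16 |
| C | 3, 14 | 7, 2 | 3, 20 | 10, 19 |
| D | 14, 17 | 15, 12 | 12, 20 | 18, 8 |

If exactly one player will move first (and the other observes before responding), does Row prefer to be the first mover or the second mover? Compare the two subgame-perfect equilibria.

If Row leads: Player II's best replies are A→Y, B→W, C→Y, D→Y; Row's induced payoffs 13, 16, 3, 12; outcome (B, W), payoffs (16, 20).
If Player II leads: Row's best replies are W→A, X→A, Y→A, Z→B; Player II's induced payoffs 8, 5, 9, 16; outcome (B, Z), payoffs (19, 16).
Row gets 16 moving first and 19 moving second, so Row prefers to move second.

second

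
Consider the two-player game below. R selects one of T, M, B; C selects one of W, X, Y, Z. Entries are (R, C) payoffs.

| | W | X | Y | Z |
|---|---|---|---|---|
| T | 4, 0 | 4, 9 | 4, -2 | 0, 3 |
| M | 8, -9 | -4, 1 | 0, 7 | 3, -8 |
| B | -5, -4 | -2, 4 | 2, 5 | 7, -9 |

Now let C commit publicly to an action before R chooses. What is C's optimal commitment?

R best-responds to each possible C move:
- W → R plays M (best of 4, 8, -5); C gets -9.
- X → R plays T (best of 4, -4, -2); C gets 9.
- Y → R plays T (best of 4, 0, 2); C gets -2.
- Z → R plays B (best of 0, 3, 7); C gets -9.
Among -9, 9, -2, -9, the best is 9 at X. Subgame-perfect outcome: (T, X) with payoffs (4, 9).

X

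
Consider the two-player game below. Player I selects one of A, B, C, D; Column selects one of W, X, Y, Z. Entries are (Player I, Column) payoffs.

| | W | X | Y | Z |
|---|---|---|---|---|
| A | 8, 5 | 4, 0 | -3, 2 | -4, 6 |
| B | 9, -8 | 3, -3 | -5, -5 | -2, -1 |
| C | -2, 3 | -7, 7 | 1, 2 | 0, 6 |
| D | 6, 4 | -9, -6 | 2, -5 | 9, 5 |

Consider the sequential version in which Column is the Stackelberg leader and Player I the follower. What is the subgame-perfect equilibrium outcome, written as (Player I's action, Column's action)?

Work backward from Player I's decision.
- W: BR = B, leader payoff -8.
- X: BR = A, leader payoff 0.
- Y: BR = D, leader payoff -5.
- Z: BR = D, leader payoff 5.
Column's induced payoffs are -8, 0, -5, 5, so Column commits to Z. Subgame-perfect outcome: (D, Z) with payoffs (9, 5).

(D, Z)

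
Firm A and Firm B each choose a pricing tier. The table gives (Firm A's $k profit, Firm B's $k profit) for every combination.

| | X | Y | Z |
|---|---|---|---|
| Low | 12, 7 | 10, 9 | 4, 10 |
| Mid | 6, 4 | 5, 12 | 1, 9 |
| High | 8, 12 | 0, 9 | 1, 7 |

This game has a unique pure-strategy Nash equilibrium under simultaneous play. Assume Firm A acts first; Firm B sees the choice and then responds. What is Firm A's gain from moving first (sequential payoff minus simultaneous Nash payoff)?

Firm B best-responds to each possible Firm A move:
- Low: BR = Z, leader payoff 4.
- Mid: BR = Y, leader payoff 5.
- High: BR = X, leader payoff 8.
Maximizing over 4, 5, 8, Firm A chooses High. Subgame-perfect outcome: (High, X) with payoffs (8, 12).
Now find the simultaneous Nash equilibrium.
Firm A's best replies: X→Low; Y→Low; Z→Low.
Firm B's best replies: Low→Z; Mid→Y; High→X.
The unique mutual best reply is (Low, Z), giving (4, 10).
Firm A's commitment gain: 8 − 4 = 4.

4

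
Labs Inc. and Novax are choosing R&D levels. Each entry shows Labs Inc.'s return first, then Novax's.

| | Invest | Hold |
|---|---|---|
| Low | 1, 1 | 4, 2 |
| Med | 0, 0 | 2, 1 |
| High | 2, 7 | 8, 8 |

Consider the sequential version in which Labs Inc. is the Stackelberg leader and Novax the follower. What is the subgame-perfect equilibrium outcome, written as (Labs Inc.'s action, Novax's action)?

(High, Hold)

Novax best-responds to each possible Labs Inc. move:
- Low → Novax plays Hold (best of 1, 2); Labs Inc. gets 4.
- Med → Novax plays Hold (best of 0, 1); Labs Inc. gets 2.
- High → Novax plays Hold (best of 7, 8); Labs Inc. gets 8.
Maximizing over 4, 2, 8, Labs Inc. chooses High. Subgame-perfect outcome: (High, Hold) with payoffs (8, 8).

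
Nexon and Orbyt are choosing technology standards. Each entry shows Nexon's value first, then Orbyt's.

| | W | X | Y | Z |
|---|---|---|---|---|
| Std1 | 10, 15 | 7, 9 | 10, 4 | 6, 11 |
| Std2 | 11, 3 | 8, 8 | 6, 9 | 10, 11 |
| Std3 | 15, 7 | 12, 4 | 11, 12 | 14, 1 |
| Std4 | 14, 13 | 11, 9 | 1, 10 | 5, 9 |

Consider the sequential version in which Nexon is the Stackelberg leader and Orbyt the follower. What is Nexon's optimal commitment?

Std4

Work backward from Orbyt's decision.
- Std1 → Orbyt plays W (best of 15, 9, 4, 11); Nexon gets 10.
- Std2 → Orbyt plays Z (best of 3, 8, 9, 11); Nexon gets 10.
- Std3 → Orbyt plays Y (best of 7, 4, 12, 1); Nexon gets 11.
- Std4 → Orbyt plays W (best of 13, 9, 10, 9); Nexon gets 14.
Among 10, 10, 11, 14, the best is 14 at Std4. Subgame-perfect outcome: (Std4, W) with payoffs (14, 13).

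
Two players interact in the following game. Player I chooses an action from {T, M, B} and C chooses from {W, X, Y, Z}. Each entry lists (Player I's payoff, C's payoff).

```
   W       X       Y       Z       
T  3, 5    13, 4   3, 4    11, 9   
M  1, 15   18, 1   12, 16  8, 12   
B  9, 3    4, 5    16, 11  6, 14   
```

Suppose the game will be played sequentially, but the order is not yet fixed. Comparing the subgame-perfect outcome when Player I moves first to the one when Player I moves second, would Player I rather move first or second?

If Player I leads: C's best replies are T→Z, M→Y, B→Z; Player I's induced payoffs 11, 12, 6; outcome (M, Y), payoffs (12, 16).
If C leads: Player I's best replies are W→B, X→M, Y→B, Z→T; C's induced payoffs 3, 1, 11, 9; outcome (B, Y), payoffs (16, 11).
Player I gets 12 moving first and 16 moving second, so Player I prefers to move second.

second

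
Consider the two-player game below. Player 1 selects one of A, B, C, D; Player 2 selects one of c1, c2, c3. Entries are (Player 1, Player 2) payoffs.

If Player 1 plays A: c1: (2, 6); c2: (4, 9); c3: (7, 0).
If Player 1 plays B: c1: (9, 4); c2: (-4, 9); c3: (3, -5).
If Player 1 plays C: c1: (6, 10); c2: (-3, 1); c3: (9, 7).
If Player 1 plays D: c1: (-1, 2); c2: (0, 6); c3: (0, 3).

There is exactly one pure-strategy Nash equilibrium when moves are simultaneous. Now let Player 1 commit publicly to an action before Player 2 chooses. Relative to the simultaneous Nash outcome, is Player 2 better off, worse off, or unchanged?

Solve by backward induction (Player 1 leads).
- A: BR = c2, leader payoff 4.
- B: BR = c2, leader payoff -4.
- C: BR = c1, leader payoff 6.
- D: BR = c2, leader payoff 0.
Among 4, -4, 6, 0, the best is 6 at C. Subgame-perfect outcome: (C, c1) with payoffs (6, 10).
Under simultaneous play:
Player 1's best replies: c1→B; c2→A; c3→C.
Player 2's best replies: A→c2; B→c2; C→c1; D→c2.
The unique mutual best reply is (A, c2), giving (4, 9).
Player 2 earns 10 sequentially versus 9 at the Nash outcome: better off.

better off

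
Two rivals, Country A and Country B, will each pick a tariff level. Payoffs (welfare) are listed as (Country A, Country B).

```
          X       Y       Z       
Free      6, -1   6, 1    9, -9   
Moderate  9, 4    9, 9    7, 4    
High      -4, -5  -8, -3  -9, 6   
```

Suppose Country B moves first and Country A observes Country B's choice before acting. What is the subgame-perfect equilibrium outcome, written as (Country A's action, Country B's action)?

(Moderate, Y)

Country A best-responds to each possible Country B move:
- X: Country A compares 6, 9, -4 and picks Moderate; Country B would get 4.
- Y: Country A compares 6, 9, -8 and picks Moderate; Country B would get 9.
- Z: Country A compares 9, 7, -9 and picks Free; Country B would get -9.
Maximizing over 4, 9, -9, Country B chooses Y. Subgame-perfect outcome: (Moderate, Y) with payoffs (9, 9).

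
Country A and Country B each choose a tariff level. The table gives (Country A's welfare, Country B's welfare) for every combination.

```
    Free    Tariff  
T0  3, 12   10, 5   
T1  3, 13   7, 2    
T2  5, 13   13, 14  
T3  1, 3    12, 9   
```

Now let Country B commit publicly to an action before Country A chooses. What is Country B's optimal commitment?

Solve by backward induction (Country B leads).
- Free: BR = T2, leader payoff 13.
- Tariff: BR = T2, leader payoff 14.
Maximizing over 13, 14, Country B chooses Tariff. Subgame-perfect outcome: (T2, Tariff) with payoffs (13, 14).

Tariff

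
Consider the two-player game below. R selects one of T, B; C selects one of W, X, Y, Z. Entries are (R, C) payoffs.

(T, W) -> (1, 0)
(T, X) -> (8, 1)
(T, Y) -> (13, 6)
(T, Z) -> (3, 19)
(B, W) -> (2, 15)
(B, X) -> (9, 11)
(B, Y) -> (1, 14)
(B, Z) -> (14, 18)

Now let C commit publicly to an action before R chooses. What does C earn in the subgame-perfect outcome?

Backward induction with C moving first.
- W: R compares 1, 2 and picks B; C would get 15.
- X: R compares 8, 9 and picks B; C would get 11.
- Y: R compares 13, 1 and picks T; C would get 6.
- Z: R compares 3, 14 and picks B; C would get 18.
Among 15, 11, 6, 18, the best is 18 at Z. Subgame-perfect outcome: (B, Z) with payoffs (14, 18).

18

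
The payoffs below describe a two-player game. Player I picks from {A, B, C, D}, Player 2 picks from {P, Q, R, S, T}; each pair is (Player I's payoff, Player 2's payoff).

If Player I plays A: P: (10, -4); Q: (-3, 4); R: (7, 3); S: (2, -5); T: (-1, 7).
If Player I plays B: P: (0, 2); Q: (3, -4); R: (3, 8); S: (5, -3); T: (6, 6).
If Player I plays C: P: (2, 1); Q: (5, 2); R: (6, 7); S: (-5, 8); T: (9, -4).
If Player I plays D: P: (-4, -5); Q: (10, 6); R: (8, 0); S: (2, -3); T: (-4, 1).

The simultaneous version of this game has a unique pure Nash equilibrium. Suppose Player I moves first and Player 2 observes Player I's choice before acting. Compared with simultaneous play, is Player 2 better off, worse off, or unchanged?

unchanged

Player 2 best-responds to each possible Player I move:
- A: Player 2 compares -4, 4, 3, -5, 7 and picks T; Player I would get -1.
- B: Player 2 compares 2, -4, 8, -3, 6 and picks R; Player I would get 3.
- C: Player 2 compares 1, 2, 7, 8, -4 and picks S; Player I would get -5.
- D: Player 2 compares -5, 6, 0, -3, 1 and picks Q; Player I would get 10.
Among -1, 3, -5, 10, the best is 10 at D. Subgame-perfect outcome: (D, Q) with payoffs (10, 6).
Under simultaneous play:
Player I's best replies: P→A; Q→D; R→D; S→B; T→C.
Player 2's best replies: A→T; B→R; C→S; D→Q.
The unique mutual best reply is (D, Q), giving (10, 6).
Player 2 earns 6 sequentially versus 6 at the Nash outcome: unchanged.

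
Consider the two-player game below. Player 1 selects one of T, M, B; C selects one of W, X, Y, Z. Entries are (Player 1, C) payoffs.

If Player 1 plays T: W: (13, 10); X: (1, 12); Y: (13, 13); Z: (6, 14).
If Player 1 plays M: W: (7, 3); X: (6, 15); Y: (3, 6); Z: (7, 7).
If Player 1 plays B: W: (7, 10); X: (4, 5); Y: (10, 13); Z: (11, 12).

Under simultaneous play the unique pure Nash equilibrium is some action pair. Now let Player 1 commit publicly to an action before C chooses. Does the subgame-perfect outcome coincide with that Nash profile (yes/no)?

no

C best-responds to each possible Player 1 move:
- T → C plays Z (best of 10, 12, 13, 14); Player 1 gets 6.
- M → C plays X (best of 3, 15, 6, 7); Player 1 gets 6.
- B → C plays Y (best of 10, 5, 13, 12); Player 1 gets 10.
Among 6, 6, 10, the best is 10 at B. Subgame-perfect outcome: (B, Y) with payoffs (10, 13).
Now find the simultaneous Nash equilibrium.
Player 1's best replies: W→T; X→M; Y→T; Z→B.
C's best replies: T→Z; M→X; B→Y.
Only (M, X) has each player best-responding; Nash payoffs (6, 15).
Sequential outcome (B, Y) differs from the Nash profile (M, X).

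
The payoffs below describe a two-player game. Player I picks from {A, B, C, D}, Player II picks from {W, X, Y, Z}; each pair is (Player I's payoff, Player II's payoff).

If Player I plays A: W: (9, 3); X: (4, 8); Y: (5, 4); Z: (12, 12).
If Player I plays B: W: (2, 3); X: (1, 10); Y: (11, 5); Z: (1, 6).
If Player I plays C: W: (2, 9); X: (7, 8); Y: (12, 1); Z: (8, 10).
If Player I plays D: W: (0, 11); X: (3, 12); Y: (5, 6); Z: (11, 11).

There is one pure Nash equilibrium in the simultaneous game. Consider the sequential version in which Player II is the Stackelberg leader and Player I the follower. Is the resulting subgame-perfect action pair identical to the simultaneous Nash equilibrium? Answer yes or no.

Player I best-responds to each possible Player II move:
- W: BR = A, leader payoff 3.
- X: BR = C, leader payoff 8.
- Y: BR = C, leader payoff 1.
- Z: BR = A, leader payoff 12.
Maximizing over 3, 8, 1, 12, Player II chooses Z. Subgame-perfect outcome: (A, Z) with payoffs (12, 12).
Under simultaneous play:
Player I's best replies: W→A; X→C; Y→C; Z→A.
Player II's best replies: A→Z; B→X; C→Z; D→X.
Only (A, Z) has each player best-responding; Nash payoffs (12, 12).
Sequential outcome (A, Z) coincides with the Nash profile (A, Z).

yes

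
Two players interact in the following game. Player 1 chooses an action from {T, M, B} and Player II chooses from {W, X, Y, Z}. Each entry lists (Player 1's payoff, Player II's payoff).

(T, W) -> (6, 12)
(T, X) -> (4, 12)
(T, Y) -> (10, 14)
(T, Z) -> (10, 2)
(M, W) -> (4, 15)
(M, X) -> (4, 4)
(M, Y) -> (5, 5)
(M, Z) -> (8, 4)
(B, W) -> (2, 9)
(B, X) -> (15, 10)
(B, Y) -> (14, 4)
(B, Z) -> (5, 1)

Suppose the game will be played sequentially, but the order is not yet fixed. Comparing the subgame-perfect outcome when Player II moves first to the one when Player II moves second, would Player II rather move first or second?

first

If Player 1 leads: Player II's best replies are T→Y, M→W, B→X; Player 1's induced payoffs 10, 4, 15; outcome (B, X), payoffs (15, 10).
If Player II leads: Player 1's best replies are W→T, X→B, Y→B, Z→T; Player II's induced payoffs 12, 10, 4, 2; outcome (T, W), payoffs (6, 12).
Player II gets 12 moving first and 10 moving second, so Player II prefers to move first.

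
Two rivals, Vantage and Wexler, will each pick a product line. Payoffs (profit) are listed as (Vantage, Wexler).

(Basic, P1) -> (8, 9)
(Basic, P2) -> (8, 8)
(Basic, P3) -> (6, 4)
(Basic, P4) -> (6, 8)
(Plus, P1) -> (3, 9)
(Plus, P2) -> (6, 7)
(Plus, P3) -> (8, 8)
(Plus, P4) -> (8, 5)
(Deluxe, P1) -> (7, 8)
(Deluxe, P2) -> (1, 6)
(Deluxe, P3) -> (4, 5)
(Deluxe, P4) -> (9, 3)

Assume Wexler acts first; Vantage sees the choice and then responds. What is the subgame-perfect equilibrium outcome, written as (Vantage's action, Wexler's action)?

(Basic, P1)

Vantage best-responds to each possible Wexler move:
- P1 → Vantage plays Basic (best of 8, 3, 7); Wexler gets 9.
- P2 → Vantage plays Basic (best of 8, 6, 1); Wexler gets 8.
- P3 → Vantage plays Plus (best of 6, 8, 4); Wexler gets 8.
- P4 → Vantage plays Deluxe (best of 6, 8, 9); Wexler gets 3.
Among 9, 8, 8, 3, the best is 9 at P1. Subgame-perfect outcome: (Basic, P1) with payoffs (8, 9).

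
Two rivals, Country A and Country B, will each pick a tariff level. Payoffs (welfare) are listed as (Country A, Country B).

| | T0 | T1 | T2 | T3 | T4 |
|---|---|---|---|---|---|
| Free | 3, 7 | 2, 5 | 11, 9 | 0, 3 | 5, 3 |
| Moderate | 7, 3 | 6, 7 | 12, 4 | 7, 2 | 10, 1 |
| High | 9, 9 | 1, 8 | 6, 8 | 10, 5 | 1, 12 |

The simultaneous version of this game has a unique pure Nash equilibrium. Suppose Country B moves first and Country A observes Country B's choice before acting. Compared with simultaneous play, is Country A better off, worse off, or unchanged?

Work backward from Country A's decision.
- T0 → Country A plays High (best of 3, 7, 9); Country B gets 9.
- T1 → Country A plays Moderate (best of 2, 6, 1); Country B gets 7.
- T2 → Country A plays Moderate (best of 11, 12, 6); Country B gets 4.
- T3 → Country A plays High (best of 0, 7, 10); Country B gets 5.
- T4 → Country A plays Moderate (best of 5, 10, 1); Country B gets 1.
Among 9, 7, 4, 5, 1, the best is 9 at T0. Subgame-perfect outcome: (High, T0) with payoffs (9, 9).
Under simultaneous play:
Country A's best replies: T0→High; T1→Moderate; T2→Moderate; T3→High; T4→Moderate.
Country B's best replies: Free→T2; Moderate→T1; High→T4.
The unique mutual best reply is (Moderate, T1), giving (6, 7).
Country A earns 9 sequentially versus 6 at the Nash outcome: better off.

better off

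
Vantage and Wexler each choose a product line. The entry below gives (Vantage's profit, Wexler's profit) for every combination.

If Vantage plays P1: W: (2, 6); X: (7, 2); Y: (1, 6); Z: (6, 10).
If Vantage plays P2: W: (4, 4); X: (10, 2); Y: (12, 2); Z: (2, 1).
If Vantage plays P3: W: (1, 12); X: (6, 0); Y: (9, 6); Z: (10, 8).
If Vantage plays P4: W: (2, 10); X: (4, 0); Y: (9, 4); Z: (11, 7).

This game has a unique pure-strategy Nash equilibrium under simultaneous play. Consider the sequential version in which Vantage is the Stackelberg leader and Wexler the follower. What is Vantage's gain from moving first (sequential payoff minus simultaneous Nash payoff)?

2

Solve by backward induction (Vantage leads).
- P1: BR = Z, leader payoff 6.
- P2: BR = W, leader payoff 4.
- P3: BR = W, leader payoff 1.
- P4: BR = W, leader payoff 2.
Among 6, 4, 1, 2, the best is 6 at P1. Subgame-perfect outcome: (P1, Z) with payoffs (6, 10).
Now find the simultaneous Nash equilibrium.
Vantage's best replies: W→P2; X→P2; Y→P2; Z→P4.
Wexler's best replies: P1→Z; P2→W; P3→W; P4→W.
Only (P2, W) has each player best-responding; Nash payoffs (4, 4).
Vantage's commitment gain: 6 − 4 = 2.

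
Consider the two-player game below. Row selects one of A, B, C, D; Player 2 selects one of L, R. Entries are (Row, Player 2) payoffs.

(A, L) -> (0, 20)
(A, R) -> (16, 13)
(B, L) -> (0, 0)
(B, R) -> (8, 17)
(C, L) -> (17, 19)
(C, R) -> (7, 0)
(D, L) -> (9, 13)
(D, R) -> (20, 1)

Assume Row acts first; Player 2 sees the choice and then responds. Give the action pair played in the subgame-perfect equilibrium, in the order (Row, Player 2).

Player 2 best-responds to each possible Row move:
- A: BR = L, leader payoff 0.
- B: BR = R, leader payoff 8.
- C: BR = L, leader payoff 17.
- D: BR = L, leader payoff 9.
Among 0, 8, 17, 9, the best is 17 at C. Subgame-perfect outcome: (C, L) with payoffs (17, 19).

(C, L)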